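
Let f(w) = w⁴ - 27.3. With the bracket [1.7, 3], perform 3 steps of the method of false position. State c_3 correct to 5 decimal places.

2.25005

False-position update: c = (a·f(b) − b·f(a))/(f(b) − f(a)); replace the endpoint whose sign matches f(c).
f(1.700000) = -18.947900, f(3.000000) = 53.700000
step 1: c = 2.039064, f(c) = -10.012857 < 0 → new bracket [2.039064, 3.000000]
step 2: c = 2.190081, f(c) = -4.294036 < 0 → new bracket [2.190081, 3.000000]
step 3: c = 2.250049, f(c) = -1.668848 < 0 → new bracket [2.250049, 3.000000]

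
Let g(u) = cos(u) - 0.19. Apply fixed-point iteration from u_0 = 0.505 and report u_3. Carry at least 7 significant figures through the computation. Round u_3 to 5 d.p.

u_1 = g(0.505000) = 0.685174
u_2 = g(0.685174) = 0.584309
u_3 = g(0.584309) = 0.644094

0.64409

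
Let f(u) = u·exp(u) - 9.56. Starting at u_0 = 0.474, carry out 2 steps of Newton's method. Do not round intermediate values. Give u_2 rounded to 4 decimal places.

3.4104

f'(u) = (u + 1)·exp(u)
u_0 = 0.474000: f = -8.798563, f' = 2.367844 → u_1 = 0.474000 - (-8.798563)/(2.367844) = 4.189854
u_1 = 4.189854: f = 267.025596, f' = 342.598772 → u_2 = 4.189854 - (267.025596)/(342.598772) = 3.410442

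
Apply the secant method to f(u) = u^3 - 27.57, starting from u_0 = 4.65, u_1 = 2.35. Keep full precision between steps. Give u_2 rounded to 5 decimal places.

2.73327

Secant update: u_(k+1) = u_k − f(u_k)·(u_k − u_(k-1))/(f(u_k) − f(u_(k-1))).
f(u_0) = 72.974625, f(u_1) = -14.592125
u_2 = 2.350000 - (-14.592125)·(2.350000 - 4.650000)/(-14.592125 - (72.974625)) = 2.733272; f(u_2) = -7.150337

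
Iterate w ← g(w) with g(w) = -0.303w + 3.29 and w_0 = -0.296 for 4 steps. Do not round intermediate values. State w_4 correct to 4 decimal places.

2.5012

w_1 = g(-0.296000) = 3.379688
w_2 = g(3.379688) = 2.265955
w_3 = g(2.265955) = 2.603416
w_4 = g(2.603416) = 2.501165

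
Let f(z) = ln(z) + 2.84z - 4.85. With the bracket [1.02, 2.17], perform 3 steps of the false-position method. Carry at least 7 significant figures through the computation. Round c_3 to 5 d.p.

False-position update: c = (a·f(b) − b·f(a))/(f(b) − f(a)); replace the endpoint whose sign matches f(c).
f(1.020000) = -1.933397, f(2.170000) = 2.087527
step 1: c = 1.572959, f(c) = 0.070163 > 0 → new bracket [1.020000, 1.572959]
step 2: c = 1.553595, f(c) = 0.002782 > 0 → new bracket [1.020000, 1.553595]
step 3: c = 1.552828, f(c) = 0.000111 > 0 → new bracket [1.020000, 1.552828]

1.55283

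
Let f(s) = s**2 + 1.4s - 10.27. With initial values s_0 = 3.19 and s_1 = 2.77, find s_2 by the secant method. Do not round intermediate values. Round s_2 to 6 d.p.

2.595965

f(s_0) = 4.372100, f(s_1) = 1.280900
s_2 = 2.770000 - (1.280900)·(2.770000 - 3.190000)/(1.280900 - (4.372100)) = 2.595965; f(s_2) = 0.103383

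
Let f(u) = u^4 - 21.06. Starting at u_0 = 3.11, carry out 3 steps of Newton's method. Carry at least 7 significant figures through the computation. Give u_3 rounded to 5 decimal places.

2.14569

Newton update: u ← u − f(u)/f'(u).
f'(u) = 4u^3
u_0 = 3.110000: f = 72.489518, f' = 120.320924 → u_1 = 3.110000 - (72.489518)/(120.320924) = 2.507532
u_1 = 2.507532: f = 18.475375, f' = 63.066596 → u_2 = 2.507532 - (18.475375)/(63.066596) = 2.214582
u_2 = 2.214582: f = 2.992863, f' = 43.444528 → u_3 = 2.214582 - (2.992863)/(43.444528) = 2.145692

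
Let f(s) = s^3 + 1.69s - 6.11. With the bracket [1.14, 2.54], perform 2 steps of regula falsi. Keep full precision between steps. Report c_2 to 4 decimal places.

1.4560

False-position update: c = (a·f(b) − b·f(a))/(f(b) − f(a)); replace the endpoint whose sign matches f(c).
f(1.140000) = -2.701856, f(2.540000) = 14.569664
step 1: c = 1.359008, f(c) = -1.303322 < 0 → new bracket [1.359008, 2.540000]
step 2: c = 1.455978, f(c) = -0.562907 < 0 → new bracket [1.455978, 2.540000]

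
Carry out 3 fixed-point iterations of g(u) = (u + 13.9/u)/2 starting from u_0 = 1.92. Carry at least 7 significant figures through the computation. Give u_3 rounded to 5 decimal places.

3.72909

u_1 = g(1.920000) = 4.579792
u_2 = g(4.579792) = 3.807432
u_3 = g(3.807432) = 3.729093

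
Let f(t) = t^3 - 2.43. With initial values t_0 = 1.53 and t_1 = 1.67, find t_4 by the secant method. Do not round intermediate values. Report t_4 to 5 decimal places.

1.34461

f(t_0) = 1.151577, f(t_1) = 2.227463
t_2 = 1.670000 - (2.227463)·(1.670000 - 1.530000)/(2.227463 - (1.151577)) = 1.380151; f(t_2) = 0.198933
t_3 = 1.380151 - (0.198933)·(1.380151 - 1.670000)/(0.198933 - (2.227463)) = 1.351726; f(t_3) = 0.039823
t_4 = 1.351726 - (0.039823)·(1.351726 - 1.380151)/(0.039823 - (0.198933)) = 1.344611; f(t_4) = 0.001031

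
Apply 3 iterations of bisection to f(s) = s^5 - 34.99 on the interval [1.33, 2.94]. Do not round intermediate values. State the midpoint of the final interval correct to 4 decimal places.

f(1.330000) = -30.828420, f(2.940000) = 184.662754 (opposite signs)
step 1: m = 2.135000, f(m) = 9.369781 > 0 → root in [1.330000, 2.135000]
step 2: m = 1.732500, f(m) = -19.381319 < 0 → root in [1.732500, 2.135000]
step 3: m = 1.933750, f(m) = -7.950315 < 0 → root in [1.933750, 2.135000]
Midpoint of [1.933750, 2.135000] = 2.034375

2.0344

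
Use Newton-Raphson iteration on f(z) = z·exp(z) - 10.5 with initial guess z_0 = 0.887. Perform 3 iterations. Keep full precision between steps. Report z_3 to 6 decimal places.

1.862469

Newton update: z ← z − f(z)/f'(z).
f'(z) = (z + 1)·exp(z)
z_0 = 0.887000: f = -8.346510, f' = 4.581325 → z_1 = 0.887000 - (-8.346510)/(4.581325) = 2.708855
z_1 = 2.708855: f = 30.165542, f' = 55.677620 → z_2 = 2.708855 - (30.165542)/(55.677620) = 2.167066
z_2 = 2.167066: f = 8.424166, f' = 27.656788 → z_3 = 2.167066 - (8.424166)/(27.656788) = 1.862469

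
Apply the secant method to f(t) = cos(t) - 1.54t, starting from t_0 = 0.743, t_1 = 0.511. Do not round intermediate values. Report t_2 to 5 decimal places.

0.55114

f(t_0) = -0.407778, f(t_1) = 0.085316
t_2 = 0.511000 - (0.085316)·(0.511000 - 0.743000)/(0.085316 - (-0.407778)) = 0.551141; f(t_2) = 0.003170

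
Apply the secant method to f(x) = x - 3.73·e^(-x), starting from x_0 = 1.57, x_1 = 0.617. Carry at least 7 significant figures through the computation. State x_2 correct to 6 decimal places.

1.224416

f(x_0) = 0.793991, f(x_1) = -1.395561
x_2 = 0.617000 - (-1.395561)·(0.617000 - 1.570000)/(-1.395561 - (0.793991)) = 1.224416; f(x_2) = 0.128060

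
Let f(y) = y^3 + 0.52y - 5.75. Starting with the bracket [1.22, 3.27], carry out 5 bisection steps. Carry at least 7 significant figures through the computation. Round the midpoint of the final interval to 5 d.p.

f(1.220000) = -3.299752, f(3.270000) = 30.916183 (opposite signs)
step 1: m = 2.245000, f(m) = 6.732256 > 0 → root in [1.220000, 2.245000]
step 2: m = 1.732500, f(m) = 0.351096 > 0 → root in [1.220000, 1.732500]
step 3: m = 1.476250, f(m) = -1.765138 < 0 → root in [1.476250, 1.732500]
step 4: m = 1.604375, f(m) = -0.786033 < 0 → root in [1.604375, 1.732500]
step 5: m = 1.668438, f(m) = -0.238010 < 0 → root in [1.668438, 1.732500]
Midpoint of [1.668438, 1.732500] = 1.700469

1.70047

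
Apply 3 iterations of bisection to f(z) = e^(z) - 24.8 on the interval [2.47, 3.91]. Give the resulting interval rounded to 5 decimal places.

[3.19000, 3.37000]

f(2.470000) = -12.977553, f(3.910000) = 25.098952 (opposite signs)
step 1: m = 3.190000, f(m) = -0.511573 < 0 → root in [3.190000, 3.910000]
step 2: m = 3.550000, f(m) = 10.013317 > 0 → root in [3.190000, 3.550000]
step 3: m = 3.370000, f(m) = 4.278527 > 0 → root in [3.190000, 3.370000]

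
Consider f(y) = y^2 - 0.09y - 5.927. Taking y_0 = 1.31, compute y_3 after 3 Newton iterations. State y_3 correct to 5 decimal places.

2.48045

Newton update: y ← y − f(y)/f'(y).
f'(y) = 2y - 0.09
y_0 = 1.310000: f = -4.328800, f' = 2.530000 → y_1 = 1.310000 - (-4.328800)/(2.530000) = 3.020988
y_1 = 3.020988: f = 2.927480, f' = 5.951976 → y_2 = 3.020988 - (2.927480)/(5.951976) = 2.529138
y_2 = 2.529138: f = 0.241917, f' = 4.968276 → y_3 = 2.529138 - (0.241917)/(4.968276) = 2.480446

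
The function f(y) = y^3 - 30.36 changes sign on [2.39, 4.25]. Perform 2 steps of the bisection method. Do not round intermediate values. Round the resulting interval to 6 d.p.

[2.855000, 3.320000]

f(2.390000) = -16.708081, f(4.250000) = 46.405625 (opposite signs)
step 1: m = 3.320000, f(m) = 6.234368 > 0 → root in [2.390000, 3.320000]
step 2: m = 2.855000, f(m) = -7.088824 < 0 → root in [2.855000, 3.320000]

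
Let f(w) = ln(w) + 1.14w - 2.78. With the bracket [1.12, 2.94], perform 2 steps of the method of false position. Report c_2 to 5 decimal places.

1.88887

f(1.120000) = -1.389871, f(2.940000) = 1.650010
step 1: c = 1.952127, f(c) = 0.114344 > 0 → new bracket [1.120000, 1.952127]
step 2: c = 1.888872, f(c) = 0.009294 > 0 → new bracket [1.120000, 1.888872]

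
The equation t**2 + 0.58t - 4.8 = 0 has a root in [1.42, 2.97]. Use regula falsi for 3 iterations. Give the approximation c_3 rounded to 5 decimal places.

1.91602

f(1.420000) = -1.960000, f(2.970000) = 5.743500
step 1: c = 1.814366, f(c) = -0.455743 < 0 → new bracket [1.814366, 2.970000]
step 2: c = 1.899324, f(c) = -0.090962 < 0 → new bracket [1.899324, 2.970000]
step 3: c = 1.916016, f(c) = -0.017593 < 0 → new bracket [1.916016, 2.970000]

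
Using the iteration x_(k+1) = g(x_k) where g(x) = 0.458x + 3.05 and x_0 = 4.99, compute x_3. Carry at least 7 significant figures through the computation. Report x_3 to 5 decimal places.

x_1 = g(4.990000) = 5.335420
x_2 = g(5.335420) = 5.493622
x_3 = g(5.493622) = 5.566079

5.56608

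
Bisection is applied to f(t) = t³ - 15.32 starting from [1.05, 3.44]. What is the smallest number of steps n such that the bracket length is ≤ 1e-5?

18

Initial width b − a = 3.44 − 1.05 = 2.390000.
After n steps the width is (b−a)/2^n; need (b−a)/2^n ≤ 1e-5.
So n ≥ log₂(2.390000/1e-5) = log₂(239000.0000) ≈ 17.8667.
Hence n = 18.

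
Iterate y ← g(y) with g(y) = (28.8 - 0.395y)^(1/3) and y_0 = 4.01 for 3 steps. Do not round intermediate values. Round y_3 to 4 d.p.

y_1 = g(4.010000) = 3.007981
y_2 = g(3.007981) = 3.022492
y_3 = g(3.022492) = 3.022283

3.0223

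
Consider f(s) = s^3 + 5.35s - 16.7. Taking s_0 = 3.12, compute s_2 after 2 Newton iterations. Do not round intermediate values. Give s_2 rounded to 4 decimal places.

f'(s) = 3s^2 + 5.35
s_0 = 3.120000: f = 30.363328, f' = 34.553200 → s_1 = 3.120000 - (30.363328)/(34.553200) = 2.241259
s_1 = 2.241259: f = 6.549113, f' = 20.419720 → s_2 = 2.241259 - (6.549113)/(20.419720) = 1.920534

1.9205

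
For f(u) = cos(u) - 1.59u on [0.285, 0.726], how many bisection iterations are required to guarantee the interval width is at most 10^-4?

13

Initial width b − a = 0.726 − 0.285 = 0.441000.
After n steps the width is (b−a)/2^n; need (b−a)/2^n ≤ 10^-4.
So n ≥ log₂(0.441000/10^-4) = log₂(4410.0000) ≈ 12.1066.
Hence n = 13.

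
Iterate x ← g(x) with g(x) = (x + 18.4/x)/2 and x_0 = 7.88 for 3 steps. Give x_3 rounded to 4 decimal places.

x_1 = g(7.880000) = 5.107513
x_2 = g(5.107513) = 4.355025
x_3 = g(4.355025) = 4.290015

4.2900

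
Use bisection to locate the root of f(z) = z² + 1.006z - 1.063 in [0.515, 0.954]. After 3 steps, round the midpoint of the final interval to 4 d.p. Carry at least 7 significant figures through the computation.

0.6522

f(0.515000) = -0.279685, f(0.954000) = 0.806840 (opposite signs)
step 1: m = 0.734500, f(m) = 0.215397 > 0 → root in [0.515000, 0.734500]
step 2: m = 0.624750, f(m) = -0.044189 < 0 → root in [0.624750, 0.734500]
step 3: m = 0.679625, f(m) = 0.082593 > 0 → root in [0.624750, 0.679625]
Midpoint of [0.624750, 0.679625] = 0.652187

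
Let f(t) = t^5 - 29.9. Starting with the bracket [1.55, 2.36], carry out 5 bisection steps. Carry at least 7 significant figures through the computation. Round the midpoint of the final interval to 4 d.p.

f(1.550000) = -20.953390, f(2.360000) = 43.308248 (opposite signs)
step 1: m = 1.955000, f(m) = -1.341604 < 0 → root in [1.955000, 2.360000]
step 2: m = 2.157500, f(m) = 16.847030 > 0 → root in [1.955000, 2.157500]
step 3: m = 2.056250, f(m) = 6.860345 > 0 → root in [1.955000, 2.056250]
step 4: m = 2.005625, f(m) = 2.552538 > 0 → root in [1.955000, 2.005625]
step 5: m = 1.980313, f(m) = 0.555704 > 0 → root in [1.955000, 1.980313]
Midpoint of [1.955000, 1.980313] = 1.967656

1.9677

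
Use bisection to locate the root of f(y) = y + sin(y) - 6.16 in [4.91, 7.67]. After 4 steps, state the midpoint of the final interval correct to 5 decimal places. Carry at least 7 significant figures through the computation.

6.20375

f(4.910000) = -2.230538, f(7.670000) = 2.493123 (opposite signs)
step 1: m = 6.290000, f(m) = 0.136815 > 0 → root in [4.910000, 6.290000]
step 2: m = 5.600000, f(m) = -1.191267 < 0 → root in [5.600000, 6.290000]
step 3: m = 5.945000, f(m) = -0.546776 < 0 → root in [5.945000, 6.290000]
step 4: m = 6.117500, f(m) = -0.207428 < 0 → root in [6.117500, 6.290000]
Midpoint of [6.117500, 6.290000] = 6.203750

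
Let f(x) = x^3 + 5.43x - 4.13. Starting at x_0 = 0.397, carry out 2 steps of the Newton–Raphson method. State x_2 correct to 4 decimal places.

Newton update: x ← x − f(x)/f'(x).
f'(x) = 3x^2 + 5.43
x_0 = 0.397000: f = -1.911719, f' = 5.902827 → x_1 = 0.397000 - (-1.911719)/(5.902827) = 0.720865
x_1 = 0.720865: f = 0.158892, f' = 6.988939 → x_2 = 0.720865 - (0.158892)/(6.988939) = 0.698130

0.6981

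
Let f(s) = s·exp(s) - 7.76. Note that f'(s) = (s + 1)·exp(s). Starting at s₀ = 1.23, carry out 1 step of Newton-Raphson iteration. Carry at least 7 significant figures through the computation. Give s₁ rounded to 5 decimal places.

1.69556

s_0 = 1.230000: f = -3.551888, f' = 7.629342 → s_1 = 1.230000 - (-3.551888)/(7.629342) = 1.695556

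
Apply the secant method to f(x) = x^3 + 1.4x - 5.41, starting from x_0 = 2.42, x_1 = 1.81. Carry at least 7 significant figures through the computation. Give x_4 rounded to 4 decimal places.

f(x_0) = 12.150488, f(x_1) = 3.053741
x_2 = 1.810000 - (3.053741)·(1.810000 - 2.420000)/(3.053741 - (12.150488)) = 1.605225; f(x_2) = 0.973579
x_3 = 1.605225 - (0.973579)·(1.605225 - 1.810000)/(0.973579 - (3.053741)) = 1.509385; f(x_3) = 0.141884
x_4 = 1.509385 - (0.141884)·(1.509385 - 1.605225)/(0.141884 - (0.973579)) = 1.493035; f(x_4) = 0.008452

1.4930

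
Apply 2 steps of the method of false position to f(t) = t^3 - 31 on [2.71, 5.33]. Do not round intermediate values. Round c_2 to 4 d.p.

3.0416

f(2.710000) = -11.097489, f(5.330000) = 120.419437
step 1: c = 2.931077, f(c) = -5.818484 < 0 → new bracket [2.931077, 5.330000]
step 2: c = 3.041647, f(c) = -2.859844 < 0 → new bracket [3.041647, 5.330000]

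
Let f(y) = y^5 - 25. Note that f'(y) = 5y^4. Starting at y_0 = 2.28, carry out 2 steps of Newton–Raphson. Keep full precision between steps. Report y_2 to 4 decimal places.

y_0 = 2.280000: f = 36.613267, f' = 135.116813 → y_1 = 2.280000 - (36.613267)/(135.116813) = 2.009025
y_1 = 2.009025: f = 7.728553, f' = 81.453818 → y_2 = 2.009025 - (7.728553)/(81.453818) = 1.914142

1.9141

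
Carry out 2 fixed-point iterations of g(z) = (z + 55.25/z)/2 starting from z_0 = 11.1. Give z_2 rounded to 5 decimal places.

z_1 = g(11.100000) = 8.038739
z_2 = g(8.038739) = 7.455854

7.45585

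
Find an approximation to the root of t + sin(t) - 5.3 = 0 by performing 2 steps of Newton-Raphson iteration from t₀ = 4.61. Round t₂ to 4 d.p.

f'(t) = 1 + cos(t)
t_0 = 4.610000: f = -1.684763, f' = 0.897790 → t_1 = 4.610000 - (-1.684763)/(0.897790) = 6.486567
t_1 = 6.486567: f = 1.388550, f' = 1.979389 → t_2 = 6.486567 - (1.388550)/(1.979389) = 5.785063

5.7851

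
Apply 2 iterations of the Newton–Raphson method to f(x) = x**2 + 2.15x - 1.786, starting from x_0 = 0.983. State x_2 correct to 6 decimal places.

f'(x) = 2x + 2.15
x_0 = 0.983000: f = 1.293739, f' = 4.116000 → x_1 = 0.983000 - (1.293739)/(4.116000) = 0.668681
x_1 = 0.668681: f = 0.098797, f' = 3.487361 → x_2 = 0.668681 - (0.098797)/(3.487361) = 0.640351

0.640351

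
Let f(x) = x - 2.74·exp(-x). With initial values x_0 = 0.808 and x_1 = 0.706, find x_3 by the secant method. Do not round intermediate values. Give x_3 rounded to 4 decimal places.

1.0028

f(x_0) = -0.413351, f(x_1) = -0.646504
x_2 = 0.706000 - (-0.646504)·(0.706000 - 0.808000)/(-0.646504 - (-0.413351)) = 0.988833; f(x_2) = -0.030475
x_3 = 0.988833 - (-0.030475)·(0.988833 - 0.706000)/(-0.030475 - (-0.646504)) = 1.002825; f(x_3) = -0.002321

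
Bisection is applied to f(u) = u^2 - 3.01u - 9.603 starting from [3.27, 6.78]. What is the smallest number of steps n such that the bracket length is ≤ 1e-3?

Initial width b − a = 6.78 − 3.27 = 3.510000.
After n steps the width is (b−a)/2^n; need (b−a)/2^n ≤ 1e-3.
So n ≥ log₂(3.510000/1e-3) = log₂(3510.0000) ≈ 11.7773.
Hence n = 12.

12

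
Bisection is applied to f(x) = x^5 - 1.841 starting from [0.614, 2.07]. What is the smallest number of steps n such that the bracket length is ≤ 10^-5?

Initial width b − a = 2.07 − 0.614 = 1.456000.
After n steps the width is (b−a)/2^n; need (b−a)/2^n ≤ 10^-5.
So n ≥ log₂(1.456000/10^-5) = log₂(145600.0000) ≈ 17.1517.
Hence n = 18.

18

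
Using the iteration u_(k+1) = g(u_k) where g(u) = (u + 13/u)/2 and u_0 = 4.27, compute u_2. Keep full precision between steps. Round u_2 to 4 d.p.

3.6059

u_1 = g(4.270000) = 3.657248
u_2 = g(3.657248) = 3.605917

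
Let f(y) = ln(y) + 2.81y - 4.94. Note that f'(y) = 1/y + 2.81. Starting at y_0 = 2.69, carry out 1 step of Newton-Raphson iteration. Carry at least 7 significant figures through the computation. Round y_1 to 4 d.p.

1.5559

Newton update: y ← y − f(y)/f'(y).
y_0 = 2.690000: f = 3.608441, f' = 3.181747 → y_1 = 2.690000 - (3.608441)/(3.181747) = 1.555893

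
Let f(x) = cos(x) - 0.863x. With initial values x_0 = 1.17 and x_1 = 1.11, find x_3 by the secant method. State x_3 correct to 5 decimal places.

0.80489

Secant update: x_(k+1) = x_k − f(x_k)·(x_k − x_(k-1))/(f(x_k) − f(x_(k-1))).
f(x_0) = -0.619558, f(x_1) = -0.513268
x_2 = 1.110000 - (-0.513268)·(1.110000 - 1.170000)/(-0.513268 - (-0.619558)) = 0.820263; f(x_2) = -0.025858
x_3 = 0.820263 - (-0.025858)·(0.820263 - 1.110000)/(-0.025858 - (-0.513268)) = 0.804892; f(x_3) = -0.001433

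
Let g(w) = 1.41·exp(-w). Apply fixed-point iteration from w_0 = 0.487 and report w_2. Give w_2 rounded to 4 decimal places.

0.5929

w_1 = g(0.487000) = 0.866399
w_2 = g(0.866399) = 0.592853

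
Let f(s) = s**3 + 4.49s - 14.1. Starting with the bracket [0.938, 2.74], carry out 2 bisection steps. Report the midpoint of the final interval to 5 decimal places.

f(0.938000) = -9.063086, f(2.740000) = 18.773424 (opposite signs)
step 1: m = 1.839000, f(m) = 0.376463 > 0 → root in [0.938000, 1.839000]
step 2: m = 1.388500, f(m) = -5.188701 < 0 → root in [1.388500, 1.839000]
Midpoint of [1.388500, 1.839000] = 1.613750

1.61375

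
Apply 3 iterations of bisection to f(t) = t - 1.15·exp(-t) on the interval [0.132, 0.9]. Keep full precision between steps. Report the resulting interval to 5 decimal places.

[0.61200, 0.70800]

f(0.132000) = -0.875792, f(0.900000) = 0.432445 (opposite signs)
step 1: m = 0.516000, f(m) = -0.170439 < 0 → root in [0.516000, 0.900000]
step 2: m = 0.708000, f(m) = 0.141477 > 0 → root in [0.516000, 0.708000]
step 3: m = 0.612000, f(m) = -0.011605 < 0 → root in [0.612000, 0.708000]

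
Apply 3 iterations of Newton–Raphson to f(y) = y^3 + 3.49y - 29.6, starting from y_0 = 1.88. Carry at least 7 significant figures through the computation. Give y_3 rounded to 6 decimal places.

2.719634

f'(y) = 3y^2 + 3.49
y_0 = 1.880000: f = -16.394128, f' = 14.093200 → y_1 = 1.880000 - (-16.394128)/(14.093200) = 3.043265
y_1 = 3.043265: f = 9.206081, f' = 31.274388 → y_2 = 3.043265 - (9.206081)/(31.274388) = 2.748900
y_2 = 2.748900: f = 0.765596, f' = 26.159358 → y_3 = 2.748900 - (0.765596)/(26.159358) = 2.719634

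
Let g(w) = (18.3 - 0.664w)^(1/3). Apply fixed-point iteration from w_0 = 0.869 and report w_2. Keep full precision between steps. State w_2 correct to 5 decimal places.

2.54936

w_1 = g(0.869000) = 2.607228
w_2 = g(2.607228) = 2.549355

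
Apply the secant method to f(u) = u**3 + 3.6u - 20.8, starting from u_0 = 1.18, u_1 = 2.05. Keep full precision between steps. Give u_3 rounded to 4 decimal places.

f(u_0) = -14.908968, f(u_1) = -4.804875
u_2 = 2.050000 - (-4.804875)·(2.050000 - 1.180000)/(-4.804875 - (-14.908968)) = 2.463718; f(u_2) = 3.023914
u_3 = 2.463718 - (3.023914)·(2.463718 - 2.050000)/(3.023914 - (-4.804875)) = 2.303917; f(u_3) = -0.276633

2.3039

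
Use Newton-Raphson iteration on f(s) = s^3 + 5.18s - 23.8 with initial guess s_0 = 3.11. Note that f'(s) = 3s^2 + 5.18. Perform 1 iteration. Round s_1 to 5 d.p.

2.45525

s_0 = 3.110000: f = 22.390031, f' = 34.196300 → s_1 = 3.110000 - (22.390031)/(34.196300) = 2.455250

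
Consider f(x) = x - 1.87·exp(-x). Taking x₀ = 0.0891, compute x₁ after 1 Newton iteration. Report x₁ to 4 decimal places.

f'(x) = 1 + 1.87·exp(-x)
x_0 = 0.089100: f = -1.621490, f' = 2.710590 → x_1 = 0.089100 - (-1.621490)/(2.710590) = 0.687306

0.6873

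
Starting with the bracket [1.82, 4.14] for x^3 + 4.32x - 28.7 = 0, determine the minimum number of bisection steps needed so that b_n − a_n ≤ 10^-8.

Initial width b − a = 4.14 − 1.82 = 2.320000.
After n steps the width is (b−a)/2^n; need (b−a)/2^n ≤ 10^-8.
So n ≥ log₂(2.320000/10^-8) = log₂(232000000.0000) ≈ 27.7895.
Hence n = 28.

28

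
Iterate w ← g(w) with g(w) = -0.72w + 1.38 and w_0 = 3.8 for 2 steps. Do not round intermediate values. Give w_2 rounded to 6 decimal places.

w_1 = g(3.800000) = -1.356000
w_2 = g(-1.356000) = 2.356320

2.356320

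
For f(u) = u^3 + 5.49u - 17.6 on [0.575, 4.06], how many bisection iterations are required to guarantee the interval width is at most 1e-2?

9

Initial width b − a = 4.06 − 0.575 = 3.485000.
After n steps the width is (b−a)/2^n; need (b−a)/2^n ≤ 1e-2.
So n ≥ log₂(3.485000/1e-2) = log₂(348.5000) ≈ 8.4450.
Hence n = 9.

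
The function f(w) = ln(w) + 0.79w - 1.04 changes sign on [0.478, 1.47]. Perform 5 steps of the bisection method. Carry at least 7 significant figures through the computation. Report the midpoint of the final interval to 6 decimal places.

f(0.478000) = -1.400525, f(1.470000) = 0.506562 (opposite signs)
step 1: m = 0.974000, f(m) = -0.296884 < 0 → root in [0.974000, 1.470000]
step 2: m = 1.222000, f(m) = 0.125869 > 0 → root in [0.974000, 1.222000]
step 3: m = 1.098000, f(m) = -0.079090 < 0 → root in [1.098000, 1.222000]
step 4: m = 1.160000, f(m) = 0.024820 > 0 → root in [1.098000, 1.160000]
step 5: m = 1.129000, f(m) = -0.026758 < 0 → root in [1.129000, 1.160000]
Midpoint of [1.129000, 1.160000] = 1.144500

1.144500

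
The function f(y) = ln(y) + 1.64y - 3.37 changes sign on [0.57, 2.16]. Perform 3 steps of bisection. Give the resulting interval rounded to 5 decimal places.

f(0.570000) = -2.997319, f(2.160000) = 0.942508 (opposite signs)
step 1: m = 1.365000, f(m) = -0.820246 < 0 → root in [1.365000, 2.160000]
step 2: m = 1.762500, f(m) = 0.087233 > 0 → root in [1.365000, 1.762500]
step 3: m = 1.563750, f(m) = -0.358363 < 0 → root in [1.563750, 1.762500]

[1.56375, 1.76250]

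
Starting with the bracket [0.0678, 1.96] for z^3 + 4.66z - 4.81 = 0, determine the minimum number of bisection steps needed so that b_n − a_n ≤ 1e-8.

28

Initial width b − a = 1.96 − 0.0678 = 1.892200.
After n steps the width is (b−a)/2^n; need (b−a)/2^n ≤ 1e-8.
So n ≥ log₂(1.892200/1e-8) = log₂(189220000.0000) ≈ 27.4955.
Hence n = 28.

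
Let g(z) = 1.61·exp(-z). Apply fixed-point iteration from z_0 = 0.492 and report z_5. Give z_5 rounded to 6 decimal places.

0.826852

z_1 = g(0.492000) = 0.984358
z_2 = g(0.984358) = 0.601623
z_3 = g(0.601623) = 0.882153
z_4 = g(0.882153) = 0.666364
z_5 = g(0.666364) = 0.826852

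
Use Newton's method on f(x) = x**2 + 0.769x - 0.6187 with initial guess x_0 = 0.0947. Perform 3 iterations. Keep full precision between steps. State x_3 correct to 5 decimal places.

f'(x) = 2x + 0.769
x_0 = 0.094700: f = -0.536908, f' = 0.958400 → x_1 = 0.094700 - (-0.536908)/(0.958400) = 0.654912
x_1 = 0.654912: f = 0.313838, f' = 2.078825 → x_2 = 0.654912 - (0.313838)/(2.078825) = 0.503944
x_2 = 0.503944: f = 0.022792, f' = 1.776887 → x_3 = 0.503944 - (0.022792)/(1.776887) = 0.491117

0.49112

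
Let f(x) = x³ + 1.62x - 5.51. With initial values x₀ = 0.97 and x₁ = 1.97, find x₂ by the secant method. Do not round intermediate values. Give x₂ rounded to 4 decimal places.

1.3323

f(x_0) = -3.025927, f(x_1) = 5.326773
x_2 = 1.970000 - (5.326773)·(1.970000 - 0.970000)/(5.326773 - (-3.025927)) = 1.332269; f(x_2) = -0.987023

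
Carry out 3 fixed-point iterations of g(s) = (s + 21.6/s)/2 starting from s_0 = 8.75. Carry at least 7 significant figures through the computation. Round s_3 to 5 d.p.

s_1 = g(8.750000) = 5.609286
s_2 = g(5.609286) = 4.730022
s_3 = g(4.730022) = 4.648298

4.64830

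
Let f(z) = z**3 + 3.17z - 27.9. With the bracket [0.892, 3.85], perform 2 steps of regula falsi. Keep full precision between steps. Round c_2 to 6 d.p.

False-position update: c = (a·f(b) − b·f(a))/(f(b) − f(a)); replace the endpoint whose sign matches f(c).
f(0.892000) = -24.362628, f(3.850000) = 41.371125
step 1: c = 1.988311, f(c) = -13.736500 < 0 → new bracket [1.988311, 3.850000]
step 2: c = 2.452368, f(c) = -5.377177 < 0 → new bracket [2.452368, 3.850000]

2.452368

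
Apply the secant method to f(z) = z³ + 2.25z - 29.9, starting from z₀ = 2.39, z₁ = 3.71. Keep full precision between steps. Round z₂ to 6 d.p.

f(z_0) = -10.870581, f(z_1) = 29.512311
z_2 = 3.710000 - (29.512311)·(3.710000 - 2.390000)/(29.512311 - (-10.870581)) = 2.745328; f(z_2) = -3.031956

2.745328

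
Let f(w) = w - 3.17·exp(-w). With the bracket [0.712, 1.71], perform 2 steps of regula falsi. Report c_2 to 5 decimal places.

1.08402

False-position update: c = (a·f(b) − b·f(a))/(f(b) − f(a)); replace the endpoint whose sign matches f(c).
f(0.712000) = -0.843398, f(1.710000) = 1.136655
step 1: c = 1.137095, f(c) = 0.120320 > 0 → new bracket [0.712000, 1.137095]
step 2: c = 1.084022, f(c) = 0.011826 > 0 → new bracket [0.712000, 1.084022]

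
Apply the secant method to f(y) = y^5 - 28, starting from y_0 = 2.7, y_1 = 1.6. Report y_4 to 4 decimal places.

Secant update: y_(k+1) = y_k − f(y_k)·(y_k − y_(k-1))/(f(y_k) − f(y_(k-1))).
f(y_0) = 115.489070, f(y_1) = -17.514240
y_2 = 1.600000 - (-17.514240)·(1.600000 - 2.700000)/(-17.514240 - (115.489070)) = 1.744851; f(y_2) = -11.826957
y_3 = 1.744851 - (-11.826957)·(1.744851 - 1.600000)/(-11.826957 - (-17.514240)) = 2.046075; f(y_3) = 7.859798
y_4 = 2.046075 - (7.859798)·(2.046075 - 1.744851)/(7.859798 - (-11.826957)) = 1.925814; f(y_4) = -1.510660

1.9258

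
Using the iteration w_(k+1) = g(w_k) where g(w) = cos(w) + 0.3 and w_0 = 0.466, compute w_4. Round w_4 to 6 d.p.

0.767146

w_1 = g(0.466000) = 1.193373
w_2 = g(1.193373) = 0.668527
w_3 = g(0.668527) = 1.084736
w_4 = g(1.084736) = 0.767146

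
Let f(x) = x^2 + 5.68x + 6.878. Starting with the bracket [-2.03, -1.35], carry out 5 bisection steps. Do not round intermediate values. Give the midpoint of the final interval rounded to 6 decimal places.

-1.743125

f(-2.030000) = -0.531500, f(-1.350000) = 1.032500 (opposite signs)
step 1: m = -1.690000, f(m) = 0.134900 > 0 → root in [-2.030000, -1.690000]
step 2: m = -1.860000, f(m) = -0.227200 < 0 → root in [-1.860000, -1.690000]
step 3: m = -1.775000, f(m) = -0.053375 < 0 → root in [-1.775000, -1.690000]
step 4: m = -1.732500, f(m) = 0.038956 > 0 → root in [-1.775000, -1.732500]
step 5: m = -1.753750, f(m) = -0.007661 < 0 → root in [-1.753750, -1.732500]
Midpoint of [-1.753750, -1.732500] = -1.743125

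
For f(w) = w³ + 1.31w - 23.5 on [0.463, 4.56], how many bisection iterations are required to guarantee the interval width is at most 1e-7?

26

Initial width b − a = 4.56 − 0.463 = 4.097000.
After n steps the width is (b−a)/2^n; need (b−a)/2^n ≤ 1e-7.
So n ≥ log₂(4.097000/1e-7) = log₂(40970000.0000) ≈ 25.2881.
Hence n = 26.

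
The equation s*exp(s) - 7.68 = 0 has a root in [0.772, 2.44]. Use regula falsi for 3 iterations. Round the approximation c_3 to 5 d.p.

f(0.772000) = -6.009322, f(2.440000) = 20.314219
step 1: c = 1.152783, f(c) = -4.029145 < 0 → new bracket [1.152783, 2.440000]
step 2: c = 1.365834, f(c) = -2.327310 < 0 → new bracket [1.365834, 2.440000]
step 3: c = 1.476247, f(c) = -1.219221 < 0 → new bracket [1.476247, 2.440000]

1.47625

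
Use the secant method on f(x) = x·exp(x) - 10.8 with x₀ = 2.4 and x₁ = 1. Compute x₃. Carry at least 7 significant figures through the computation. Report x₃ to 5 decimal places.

2.02810

f(x_0) = 15.655623, f(x_1) = -8.081718
x_2 = 1.000000 - (-8.081718)·(1.000000 - 2.400000)/(-8.081718 - (15.655623)) = 1.476650; f(x_2) = -4.334851
x_3 = 1.476650 - (-4.334851)·(1.476650 - 1.000000)/(-4.334851 - (-8.081718)) = 2.028099; f(x_3) = 4.612798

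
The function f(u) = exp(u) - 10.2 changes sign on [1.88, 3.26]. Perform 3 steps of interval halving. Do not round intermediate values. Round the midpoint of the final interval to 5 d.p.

f(1.880000) = -3.646495, f(3.260000) = 15.849537 (opposite signs)
step 1: m = 2.570000, f(m) = 2.865824 > 0 → root in [1.880000, 2.570000]
step 2: m = 2.225000, f(m) = -0.946517 < 0 → root in [2.225000, 2.570000]
step 3: m = 2.397500, f(m) = 0.795653 > 0 → root in [2.225000, 2.397500]
Midpoint of [2.225000, 2.397500] = 2.311250

2.31125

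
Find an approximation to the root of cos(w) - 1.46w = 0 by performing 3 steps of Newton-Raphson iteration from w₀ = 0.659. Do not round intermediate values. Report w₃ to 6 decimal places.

0.574846

f'(w) = -sin(w) - 1.46
w_0 = 0.659000: f = -0.171535, f' = -2.072327 → w_1 = 0.659000 - (-0.171535)/(-2.072327) = 0.576226
w_1 = 0.576226: f = -0.002765, f' = -2.004863 → w_2 = 0.576226 - (-0.002765)/(-2.004863) = 0.574847
w_2 = 0.574847: f = -0.000001, f' = -2.003706 → w_3 = 0.574847 - (-0.000001)/(-2.003706) = 0.574846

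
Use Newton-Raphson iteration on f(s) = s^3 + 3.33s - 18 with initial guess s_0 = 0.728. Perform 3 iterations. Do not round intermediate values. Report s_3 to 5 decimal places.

f'(s) = 3s^2 + 3.33
s_0 = 0.728000: f = -15.189932, f' = 4.919952 → s_1 = 0.728000 - (-15.189932)/(4.919952) = 3.815415
s_1 = 3.815415: f = 50.247804, f' = 47.002166 → s_2 = 3.815415 - (50.247804)/(47.002166) = 2.746362
s_2 = 2.746362: f = 11.859824, f' = 25.957507 → s_3 = 2.746362 - (11.859824)/(25.957507) = 2.289468

2.28947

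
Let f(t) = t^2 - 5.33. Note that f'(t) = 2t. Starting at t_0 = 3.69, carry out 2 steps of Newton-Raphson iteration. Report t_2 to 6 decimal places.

t_0 = 3.690000: f = 8.286100, f' = 7.380000 → t_1 = 3.690000 - (8.286100)/(7.380000) = 2.567222
t_1 = 2.567222: f = 1.260630, f' = 5.134444 → t_2 = 2.567222 - (1.260630)/(5.134444) = 2.321698

2.321698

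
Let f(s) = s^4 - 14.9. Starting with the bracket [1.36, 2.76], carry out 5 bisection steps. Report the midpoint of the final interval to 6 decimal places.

1.950625

f(1.360000) = -11.478980, f(2.760000) = 43.127830 (opposite signs)
step 1: m = 2.060000, f(m) = 3.108141 > 0 → root in [1.360000, 2.060000]
step 2: m = 1.710000, f(m) = -6.349639 < 0 → root in [1.710000, 2.060000]
step 3: m = 1.885000, f(m) = -2.274592 < 0 → root in [1.885000, 2.060000]
step 4: m = 1.972500, f(m) = 0.237984 > 0 → root in [1.885000, 1.972500]
step 5: m = 1.928750, f(m) = -1.061030 < 0 → root in [1.928750, 1.972500]
Midpoint of [1.928750, 1.972500] = 1.950625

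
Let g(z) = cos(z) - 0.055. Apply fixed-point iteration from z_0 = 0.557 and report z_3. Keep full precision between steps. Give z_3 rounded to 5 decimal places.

0.74343

z_1 = g(0.557000) = 0.793845
z_2 = g(0.793845) = 0.646109
z_3 = g(0.646109) = 0.743433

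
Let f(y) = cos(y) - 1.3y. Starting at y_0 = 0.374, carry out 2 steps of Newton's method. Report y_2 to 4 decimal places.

0.6242

f'(y) = -sin(y) - 1.3
y_0 = 0.374000: f = 0.444673, f' = -1.665342 → y_1 = 0.374000 - (0.444673)/(-1.665342) = 0.641016
y_1 = 0.641016: f = -0.031833, f' = -1.898010 → y_2 = 0.641016 - (-0.031833)/(-1.898010) = 0.624245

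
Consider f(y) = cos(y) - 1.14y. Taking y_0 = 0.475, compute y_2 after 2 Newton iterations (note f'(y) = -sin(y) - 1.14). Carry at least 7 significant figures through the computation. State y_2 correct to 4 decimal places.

y_0 = 0.475000: f = 0.347793, f' = -1.597338 → y_1 = 0.475000 - (0.347793)/(-1.597338) = 0.692733
y_1 = 0.692733: f = -0.020212, f' = -1.778642 → y_2 = 0.692733 - (-0.020212)/(-1.778642) = 0.681369

0.6814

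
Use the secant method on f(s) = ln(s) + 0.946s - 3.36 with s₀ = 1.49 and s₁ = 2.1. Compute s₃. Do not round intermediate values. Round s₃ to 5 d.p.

f(s_0) = -1.551684, f(s_1) = -0.631463
s_2 = 2.100000 - (-0.631463)·(2.100000 - 1.490000)/(-0.631463 - (-1.551684)) = 2.518587; f(s_2) = -0.053719
s_3 = 2.518587 - (-0.053719)·(2.518587 - 2.100000)/(-0.053719 - (-0.631463)) = 2.557507; f(s_3) = -0.001565

2.55751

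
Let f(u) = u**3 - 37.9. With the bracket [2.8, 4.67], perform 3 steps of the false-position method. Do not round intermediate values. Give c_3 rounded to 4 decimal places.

3.3410

f(2.800000) = -15.948000, f(4.670000) = 63.947563
step 1: c = 3.173272, f(c) = -5.946251 < 0 → new bracket [3.173272, 4.670000]
step 2: c = 3.300607, f(c) = -1.943176 < 0 → new bracket [3.300607, 4.670000]
step 3: c = 3.340991, f(c) = -0.607110 < 0 → new bracket [3.340991, 4.670000]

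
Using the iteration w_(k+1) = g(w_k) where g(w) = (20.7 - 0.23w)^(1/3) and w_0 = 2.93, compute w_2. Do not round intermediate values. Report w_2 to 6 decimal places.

w_1 = g(2.930000) = 2.715598
w_2 = g(2.715598) = 2.717825

2.717825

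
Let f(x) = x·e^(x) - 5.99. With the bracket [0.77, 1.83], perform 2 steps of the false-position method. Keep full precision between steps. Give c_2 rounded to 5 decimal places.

f(0.770000) = -4.326980, f(1.830000) = 5.418013
step 1: c = 1.240662, f(c) = -1.699912 < 0 → new bracket [1.240662, 1.830000]
step 2: c = 1.381409, f(c) = -0.491297 < 0 → new bracket [1.381409, 1.830000]

1.38141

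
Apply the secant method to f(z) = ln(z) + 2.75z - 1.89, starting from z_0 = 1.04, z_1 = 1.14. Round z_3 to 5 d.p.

0.77920

f(z_0) = 1.009221, f(z_1) = 1.376028
z_2 = 1.140000 - (1.376028)·(1.140000 - 1.040000)/(1.376028 - (1.009221)) = 0.764864; f(z_2) = -0.054682
z_3 = 0.764864 - (-0.054682)·(0.764864 - 1.140000)/(-0.054682 - (1.376028)) = 0.779202; f(z_3) = 0.003319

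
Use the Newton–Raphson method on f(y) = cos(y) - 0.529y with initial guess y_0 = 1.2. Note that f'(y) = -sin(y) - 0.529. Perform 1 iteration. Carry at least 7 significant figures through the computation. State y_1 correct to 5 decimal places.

1.01353

Newton update: y ← y − f(y)/f'(y).
y_0 = 1.200000: f = -0.272442, f' = -1.461039 → y_1 = 1.200000 - (-0.272442)/(-1.461039) = 1.013528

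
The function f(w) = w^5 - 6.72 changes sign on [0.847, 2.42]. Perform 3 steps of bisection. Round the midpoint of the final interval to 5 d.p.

f(0.847000) = -6.284070, f(2.420000) = 76.279759 (opposite signs)
step 1: m = 1.633500, f(m) = 4.910428 > 0 → root in [0.847000, 1.633500]
step 2: m = 1.240250, f(m) = -3.785418 < 0 → root in [1.240250, 1.633500]
step 3: m = 1.436875, f(m) = -0.595157 < 0 → root in [1.436875, 1.633500]
Midpoint of [1.436875, 1.633500] = 1.535188

1.53519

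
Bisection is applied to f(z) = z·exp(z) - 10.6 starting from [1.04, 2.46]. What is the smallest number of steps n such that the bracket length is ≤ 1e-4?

14

Initial width b − a = 2.46 − 1.04 = 1.420000.
After n steps the width is (b−a)/2^n; need (b−a)/2^n ≤ 1e-4.
So n ≥ log₂(1.420000/1e-4) = log₂(14200.0000) ≈ 13.7936.
Hence n = 14.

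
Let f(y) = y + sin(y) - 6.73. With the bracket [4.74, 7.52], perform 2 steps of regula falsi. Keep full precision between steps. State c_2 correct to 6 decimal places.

f(4.740000) = -2.989619, f(7.520000) = 1.734745
step 1: c = 6.499209, f(c) = -0.016445 < 0 → new bracket [6.499209, 7.520000]
step 2: c = 6.508794, f(c) = 0.002494 > 0 → new bracket [6.499209, 6.508794]

6.508794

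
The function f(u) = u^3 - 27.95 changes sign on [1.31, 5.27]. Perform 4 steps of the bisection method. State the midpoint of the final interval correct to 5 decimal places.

2.91875

f(1.310000) = -25.701909, f(5.270000) = 118.413183 (opposite signs)
step 1: m = 3.290000, f(m) = 7.661289 > 0 → root in [1.310000, 3.290000]
step 2: m = 2.300000, f(m) = -15.783000 < 0 → root in [2.300000, 3.290000]
step 3: m = 2.795000, f(m) = -6.115390 < 0 → root in [2.795000, 3.290000]
step 4: m = 3.042500, f(m) = 0.213833 > 0 → root in [2.795000, 3.042500]
Midpoint of [2.795000, 3.042500] = 2.918750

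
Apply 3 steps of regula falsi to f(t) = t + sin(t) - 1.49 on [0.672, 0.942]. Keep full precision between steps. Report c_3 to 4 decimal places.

f(0.672000) = -0.195448, f(0.942000) = 0.260736
step 1: c = 0.787679, f(c) = 0.006397 > 0 → new bracket [0.672000, 0.787679]
step 2: c = 0.784013, f(c) = 0.000140 > 0 → new bracket [0.672000, 0.784013]
step 3: c = 0.783933, f(c) = 0.000003 > 0 → new bracket [0.672000, 0.783933]

0.7839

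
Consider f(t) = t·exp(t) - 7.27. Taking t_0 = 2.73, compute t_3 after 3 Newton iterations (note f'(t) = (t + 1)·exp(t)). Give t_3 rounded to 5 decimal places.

1.56688

t_0 = 2.730000: f = 34.588782, f' = 57.191669 → t_1 = 2.730000 - (34.588782)/(57.191669) = 2.125213
t_1 = 2.125213: f = 10.527979, f' = 26.172660 → t_2 = 2.125213 - (10.527979)/(26.172660) = 1.722962
t_2 = 1.722962: f = 2.380471, f' = 15.251565 → t_3 = 1.722962 - (2.380471)/(15.251565) = 1.566881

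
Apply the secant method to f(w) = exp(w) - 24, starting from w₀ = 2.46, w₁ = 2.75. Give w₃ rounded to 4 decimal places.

3.1366

f(w_0) = -12.295188, f(w_1) = -8.357368
w_2 = 2.750000 - (-8.357368)·(2.750000 - 2.460000)/(-8.357368 - (-12.295188)) = 3.365477; f(w_2) = 4.947294
w_3 = 3.365477 - (4.947294)·(3.365477 - 2.750000)/(4.947294 - (-8.357368)) = 3.136614; f(w_3) = -0.974236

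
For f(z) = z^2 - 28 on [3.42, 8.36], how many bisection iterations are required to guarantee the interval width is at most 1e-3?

13

Initial width b − a = 8.36 − 3.42 = 4.940000.
After n steps the width is (b−a)/2^n; need (b−a)/2^n ≤ 1e-3.
So n ≥ log₂(4.940000/1e-3) = log₂(4940.0000) ≈ 12.2703.
Hence n = 13.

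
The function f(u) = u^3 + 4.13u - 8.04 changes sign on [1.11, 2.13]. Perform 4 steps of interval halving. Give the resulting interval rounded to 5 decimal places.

f(1.110000) = -2.088069, f(2.130000) = 10.420497 (opposite signs)
step 1: m = 1.620000, f(m) = 2.902128 > 0 → root in [1.110000, 1.620000]
step 2: m = 1.365000, f(m) = 0.140752 > 0 → root in [1.110000, 1.365000]
step 3: m = 1.237500, f(m) = -1.034010 < 0 → root in [1.237500, 1.365000]
step 4: m = 1.301250, f(m) = -0.462494 < 0 → root in [1.301250, 1.365000]

[1.30125, 1.36500]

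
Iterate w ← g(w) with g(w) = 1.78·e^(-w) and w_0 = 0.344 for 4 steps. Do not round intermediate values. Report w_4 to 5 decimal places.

0.60729

w_1 = g(0.344000) = 1.261893
w_2 = g(1.261893) = 0.503949
w_3 = g(0.503949) = 1.075370
w_4 = g(1.075370) = 0.607286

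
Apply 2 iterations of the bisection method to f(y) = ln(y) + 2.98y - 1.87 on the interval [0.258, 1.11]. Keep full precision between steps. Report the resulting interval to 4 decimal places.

f(0.258000) = -2.455956, f(1.110000) = 1.542160 (opposite signs)
step 1: m = 0.684000, f(m) = -0.211477 < 0 → root in [0.684000, 1.110000]
step 2: m = 0.897000, f(m) = 0.694361 > 0 → root in [0.684000, 0.897000]

[0.6840, 0.8970]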